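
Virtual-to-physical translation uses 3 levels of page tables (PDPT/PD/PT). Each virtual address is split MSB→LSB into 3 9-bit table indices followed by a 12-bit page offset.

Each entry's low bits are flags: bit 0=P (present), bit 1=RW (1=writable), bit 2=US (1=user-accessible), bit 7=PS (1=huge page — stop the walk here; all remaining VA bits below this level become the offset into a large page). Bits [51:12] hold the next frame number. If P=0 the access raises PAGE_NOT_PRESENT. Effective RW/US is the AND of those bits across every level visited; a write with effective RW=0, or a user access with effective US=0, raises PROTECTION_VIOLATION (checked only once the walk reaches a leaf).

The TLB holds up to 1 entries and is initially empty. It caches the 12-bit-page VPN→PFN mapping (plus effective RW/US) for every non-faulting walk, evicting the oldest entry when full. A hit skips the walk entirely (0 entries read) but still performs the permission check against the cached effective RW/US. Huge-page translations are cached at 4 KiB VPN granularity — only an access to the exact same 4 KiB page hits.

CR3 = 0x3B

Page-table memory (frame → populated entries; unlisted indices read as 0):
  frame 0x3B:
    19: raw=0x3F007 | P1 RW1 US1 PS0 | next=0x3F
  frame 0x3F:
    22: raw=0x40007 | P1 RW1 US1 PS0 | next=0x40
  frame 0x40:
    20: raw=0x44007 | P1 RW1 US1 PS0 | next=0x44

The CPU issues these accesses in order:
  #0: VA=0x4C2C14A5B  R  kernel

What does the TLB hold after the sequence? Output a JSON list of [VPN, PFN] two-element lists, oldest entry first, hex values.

Trace:
#0 VA=0x4C2C14A5B (r,kernel):
  [0] read 0x3B idx=19: raw=0x3F007 flags P=1 W=1 U=1 S=0
  [1] read 0x3F idx=22: raw=0x40007 flags P=1 W=1 U=1 S=0
  [2] read 0x40 idx=20: raw=0x44007 flags P=1 W=1 U=1 S=0
  ✓ 0x44A5B  — 3 lookups

TLB: [["0x4C2C14", "0x44"]]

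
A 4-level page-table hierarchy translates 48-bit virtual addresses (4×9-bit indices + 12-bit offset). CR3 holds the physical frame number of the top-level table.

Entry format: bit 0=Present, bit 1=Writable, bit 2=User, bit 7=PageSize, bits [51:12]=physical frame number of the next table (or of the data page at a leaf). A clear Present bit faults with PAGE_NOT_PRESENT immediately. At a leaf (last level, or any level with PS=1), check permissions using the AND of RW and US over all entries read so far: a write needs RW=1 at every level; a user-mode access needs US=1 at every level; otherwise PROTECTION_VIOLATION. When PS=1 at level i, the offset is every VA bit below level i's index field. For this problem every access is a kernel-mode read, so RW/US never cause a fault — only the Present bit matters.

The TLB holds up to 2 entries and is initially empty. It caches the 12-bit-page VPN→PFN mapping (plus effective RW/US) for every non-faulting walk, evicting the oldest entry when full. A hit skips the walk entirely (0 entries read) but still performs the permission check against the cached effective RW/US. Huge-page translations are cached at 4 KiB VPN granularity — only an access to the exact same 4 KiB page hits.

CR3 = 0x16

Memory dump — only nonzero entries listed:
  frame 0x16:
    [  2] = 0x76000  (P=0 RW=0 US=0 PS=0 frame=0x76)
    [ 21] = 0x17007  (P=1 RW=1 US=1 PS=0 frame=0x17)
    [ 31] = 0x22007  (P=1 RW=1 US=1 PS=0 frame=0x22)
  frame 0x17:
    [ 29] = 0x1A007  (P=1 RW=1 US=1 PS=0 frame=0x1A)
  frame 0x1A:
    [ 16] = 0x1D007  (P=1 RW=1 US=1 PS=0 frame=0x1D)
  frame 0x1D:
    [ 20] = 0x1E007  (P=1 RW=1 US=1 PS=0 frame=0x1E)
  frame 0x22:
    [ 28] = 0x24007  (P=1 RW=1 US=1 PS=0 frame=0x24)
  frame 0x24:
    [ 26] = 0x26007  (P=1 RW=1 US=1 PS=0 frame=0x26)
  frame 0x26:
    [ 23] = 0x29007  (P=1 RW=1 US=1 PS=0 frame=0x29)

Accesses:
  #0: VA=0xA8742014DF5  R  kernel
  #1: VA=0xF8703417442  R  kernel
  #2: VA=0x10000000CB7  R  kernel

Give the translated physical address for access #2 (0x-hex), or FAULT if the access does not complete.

Walk each access:
#0 VA=0xA8742014DF5 (r,kernel):
  [0] read 0x16 idx=21: raw=0x17007 flags P=1 W=1 U=1 S=0
  [1] read 0x17 idx=29: raw=0x1A007 flags P=1 W=1 U=1 S=0
  [2] read 0x1A idx=16: raw=0x1D007 flags P=1 W=1 U=1 S=0
  [3] read 0x1D idx=20: raw=0x1E007 flags P=1 W=1 U=1 S=0
  ⇒ phys 0x1EDF5  [4 reads]
#1 VA=0xF8703417442 (r,kernel):
  [0] read 0x16 idx=31: raw=0x22007 flags P=1 W=1 U=1 S=0
  [1] read 0x22 idx=28: raw=0x24007 flags P=1 W=1 U=1 S=0
  [2] read 0x24 idx=26: raw=0x26007 flags P=1 W=1 U=1 S=0
  [3] read 0x26 idx=23: raw=0x29007 flags P=1 W=1 U=1 S=0
  ⇒ phys 0x29442  [4 reads]
#2 VA=0x10000000CB7 (r,kernel):
  [0] read 0x16 idx=2: raw=0x76000 flags P=0 W=0 U=0 S=0
  ✗ PAGE_NOT_PRESENT  [1 reads]

Access #2 PA: FAULT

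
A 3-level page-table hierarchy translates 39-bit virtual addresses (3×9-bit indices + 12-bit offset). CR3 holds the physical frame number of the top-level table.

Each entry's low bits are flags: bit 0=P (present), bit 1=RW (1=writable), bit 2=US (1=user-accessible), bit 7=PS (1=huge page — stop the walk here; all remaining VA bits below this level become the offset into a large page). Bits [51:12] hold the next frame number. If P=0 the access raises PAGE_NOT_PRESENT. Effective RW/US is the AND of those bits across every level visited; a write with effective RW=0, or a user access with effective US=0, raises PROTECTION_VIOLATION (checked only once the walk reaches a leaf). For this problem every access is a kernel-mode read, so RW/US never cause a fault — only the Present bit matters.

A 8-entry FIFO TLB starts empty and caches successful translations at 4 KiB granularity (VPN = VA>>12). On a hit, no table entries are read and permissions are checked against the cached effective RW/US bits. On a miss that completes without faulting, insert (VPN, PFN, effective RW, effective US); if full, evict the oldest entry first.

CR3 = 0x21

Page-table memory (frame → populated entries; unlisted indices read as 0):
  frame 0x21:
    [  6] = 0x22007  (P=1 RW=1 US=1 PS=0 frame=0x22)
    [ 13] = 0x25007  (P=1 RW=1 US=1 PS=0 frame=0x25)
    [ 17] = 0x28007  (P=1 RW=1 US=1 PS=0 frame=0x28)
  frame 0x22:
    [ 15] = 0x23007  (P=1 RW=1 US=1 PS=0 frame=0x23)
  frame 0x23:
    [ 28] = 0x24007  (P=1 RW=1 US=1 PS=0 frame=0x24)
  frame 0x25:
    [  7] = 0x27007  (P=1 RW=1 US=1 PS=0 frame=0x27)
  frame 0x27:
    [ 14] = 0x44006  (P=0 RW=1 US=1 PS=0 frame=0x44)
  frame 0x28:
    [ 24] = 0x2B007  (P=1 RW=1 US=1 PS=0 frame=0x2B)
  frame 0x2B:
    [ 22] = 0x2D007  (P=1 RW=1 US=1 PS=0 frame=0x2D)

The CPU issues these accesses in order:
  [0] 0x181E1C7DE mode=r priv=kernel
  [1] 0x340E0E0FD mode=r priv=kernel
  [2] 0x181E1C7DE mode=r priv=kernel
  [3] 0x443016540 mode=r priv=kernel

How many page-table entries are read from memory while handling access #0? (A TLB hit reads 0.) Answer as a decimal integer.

Per-access translation:
#0 VA=0x181E1C7DE (r,kernel):
  [0] read 0x21 idx=6: raw=0x22007 flags P=1 W=1 U=1 S=0
  [1] read 0x22 idx=15: raw=0x23007 flags P=1 W=1 U=1 S=0
  [2] read 0x23 idx=28: raw=0x24007 flags P=1 W=1 U=1 S=0
  → PA=0x247DE  (3 entries read)
#1 VA=0x340E0E0FD (r,kernel):
  [0] read 0x21 idx=13: raw=0x25007 flags P=1 W=1 U=1 S=0
  [1] read 0x25 idx=7: raw=0x27007 flags P=1 W=1 U=1 S=0
  [2] read 0x27 idx=14: raw=0x44006 flags P=0 W=1 U=1 S=0
  ✗ PAGE_NOT_PRESENT  [3 reads]
#2 VA=0x181E1C7DE (r,kernel):
  TLB hit vpn=0x181E1C → PA=0x247DE
#3 VA=0x443016540 (r,kernel):
  [0] read 0x21 idx=17: raw=0x28007 flags P=1 W=1 U=1 S=0
  [1] read 0x28 idx=24: raw=0x2B007 flags P=1 W=1 U=1 S=0
  [2] read 0x2B idx=22: raw=0x2D007 flags P=1 W=1 U=1 S=0
  → PA=0x2D540  (3 entries read)

Entries read for #0: 3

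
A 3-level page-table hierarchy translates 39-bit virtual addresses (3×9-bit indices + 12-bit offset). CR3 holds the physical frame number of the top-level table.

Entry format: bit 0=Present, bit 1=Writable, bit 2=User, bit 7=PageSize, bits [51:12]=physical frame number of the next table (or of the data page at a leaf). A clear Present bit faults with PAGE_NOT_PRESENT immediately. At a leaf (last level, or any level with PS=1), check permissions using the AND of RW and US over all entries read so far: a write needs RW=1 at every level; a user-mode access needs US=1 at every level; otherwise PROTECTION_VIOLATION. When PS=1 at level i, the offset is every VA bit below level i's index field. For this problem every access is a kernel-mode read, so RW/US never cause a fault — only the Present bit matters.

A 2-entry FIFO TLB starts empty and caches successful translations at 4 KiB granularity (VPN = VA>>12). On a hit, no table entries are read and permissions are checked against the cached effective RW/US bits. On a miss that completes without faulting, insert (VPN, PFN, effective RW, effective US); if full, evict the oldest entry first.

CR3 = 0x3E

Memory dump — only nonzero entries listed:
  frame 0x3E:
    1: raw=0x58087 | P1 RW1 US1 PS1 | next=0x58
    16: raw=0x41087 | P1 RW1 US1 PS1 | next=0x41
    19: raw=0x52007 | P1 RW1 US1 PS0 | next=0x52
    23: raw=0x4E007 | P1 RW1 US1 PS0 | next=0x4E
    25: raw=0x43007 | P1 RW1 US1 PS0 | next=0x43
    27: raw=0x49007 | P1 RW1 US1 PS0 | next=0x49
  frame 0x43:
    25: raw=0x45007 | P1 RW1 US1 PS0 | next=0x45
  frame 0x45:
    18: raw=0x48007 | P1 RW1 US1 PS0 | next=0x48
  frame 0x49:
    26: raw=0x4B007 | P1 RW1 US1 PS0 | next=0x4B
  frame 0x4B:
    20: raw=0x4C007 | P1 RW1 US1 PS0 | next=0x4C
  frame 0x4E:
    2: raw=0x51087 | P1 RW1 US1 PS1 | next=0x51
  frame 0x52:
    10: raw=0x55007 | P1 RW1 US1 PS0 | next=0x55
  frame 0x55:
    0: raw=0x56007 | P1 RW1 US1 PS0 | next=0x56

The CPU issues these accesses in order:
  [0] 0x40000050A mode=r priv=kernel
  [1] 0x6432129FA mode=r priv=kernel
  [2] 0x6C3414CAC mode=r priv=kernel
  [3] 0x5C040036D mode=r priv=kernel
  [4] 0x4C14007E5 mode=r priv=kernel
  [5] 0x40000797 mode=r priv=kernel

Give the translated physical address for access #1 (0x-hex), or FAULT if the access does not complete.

Trace:
#0 VA=0x40000050A (r,kernel):
  lvl0: tbl 0x3E, slot 16 ⇒ 0x41087 (P1/RW1/US1/PS1)
  ✓ 0x4150A (huge @L0)  — 1 lookups
#1 VA=0x6432129FA (r,kernel):
  lvl0: tbl 0x3E, slot 25 ⇒ 0x43007 (P1/RW1/US1/PS0)
  lvl1: tbl 0x43, slot 25 ⇒ 0x45007 (P1/RW1/US1/PS0)
  lvl2: tbl 0x45, slot 18 ⇒ 0x48007 (P1/RW1/US1/PS0)
  ✓ 0x489FA  — 3 lookups
#2 VA=0x6C3414CAC (r,kernel):
  lvl0: tbl 0x3E, slot 27 ⇒ 0x49007 (P1/RW1/US1/PS0)
  lvl1: tbl 0x49, slot 26 ⇒ 0x4B007 (P1/RW1/US1/PS0)
  lvl2: tbl 0x4B, slot 20 ⇒ 0x4C007 (P1/RW1/US1/PS0)
  ✓ 0x4CCAC  — 3 lookups
#3 VA=0x5C040036D (r,kernel):
  lvl0: tbl 0x3E, slot 23 ⇒ 0x4E007 (P1/RW1/US1/PS0)
  lvl1: tbl 0x4E, slot 2 ⇒ 0x51087 (P1/RW1/US1/PS1)
  ✓ 0x5136D (huge @L1)  — 2 lookups
#4 VA=0x4C14007E5 (r,kernel):
  lvl0: tbl 0x3E, slot 19 ⇒ 0x52007 (P1/RW1/US1/PS0)
  lvl1: tbl 0x52, slot 10 ⇒ 0x55007 (P1/RW1/US1/PS0)
  lvl2: tbl 0x55, slot 0 ⇒ 0x56007 (P1/RW1/US1/PS0)
  ✓ 0x567E5  — 3 lookups
#5 VA=0x40000797 (r,kernel):
  lvl0: tbl 0x3E, slot 1 ⇒ 0x58087 (P1/RW1/US1/PS1)
  ✓ 0x58797 (huge @L0)  — 1 lookups

Access #1 PA: 0x489FA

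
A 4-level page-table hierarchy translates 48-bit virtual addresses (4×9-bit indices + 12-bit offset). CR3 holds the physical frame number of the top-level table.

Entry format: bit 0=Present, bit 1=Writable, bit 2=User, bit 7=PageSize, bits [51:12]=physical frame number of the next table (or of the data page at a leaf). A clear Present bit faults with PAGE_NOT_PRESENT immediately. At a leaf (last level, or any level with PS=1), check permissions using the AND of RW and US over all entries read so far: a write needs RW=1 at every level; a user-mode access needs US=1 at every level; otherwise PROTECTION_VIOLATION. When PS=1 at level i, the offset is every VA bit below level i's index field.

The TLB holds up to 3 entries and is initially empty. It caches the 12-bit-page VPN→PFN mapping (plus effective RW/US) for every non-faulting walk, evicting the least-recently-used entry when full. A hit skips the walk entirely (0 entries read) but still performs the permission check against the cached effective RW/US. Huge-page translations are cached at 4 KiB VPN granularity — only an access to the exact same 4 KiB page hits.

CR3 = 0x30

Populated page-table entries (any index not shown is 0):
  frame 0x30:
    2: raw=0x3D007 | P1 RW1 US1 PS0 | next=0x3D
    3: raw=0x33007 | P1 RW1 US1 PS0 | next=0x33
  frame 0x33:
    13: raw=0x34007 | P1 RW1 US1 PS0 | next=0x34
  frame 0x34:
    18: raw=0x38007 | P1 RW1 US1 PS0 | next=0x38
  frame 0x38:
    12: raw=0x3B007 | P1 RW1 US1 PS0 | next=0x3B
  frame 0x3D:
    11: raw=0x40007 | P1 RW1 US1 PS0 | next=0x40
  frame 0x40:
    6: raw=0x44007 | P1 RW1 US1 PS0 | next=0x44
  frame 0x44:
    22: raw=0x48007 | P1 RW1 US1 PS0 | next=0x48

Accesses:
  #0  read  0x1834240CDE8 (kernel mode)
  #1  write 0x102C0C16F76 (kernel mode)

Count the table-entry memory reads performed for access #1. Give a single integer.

Per-access translation:
#0 VA=0x1834240CDE8 (r,kernel):
  L0 @0x30[3] → 0x33007  P=1,RW=1,US=1,PS=0
  L1 @0x33[13] → 0x34007  P=1,RW=1,US=1,PS=0
  L2 @0x34[18] → 0x38007  P=1,RW=1,US=1,PS=0
  L3 @0x38[12] → 0x3B007  P=1,RW=1,US=1,PS=0
  ⇒ phys 0x3BDE8  [4 reads]
#1 VA=0x102C0C16F76 (w,kernel):
  L0 @0x30[2] → 0x3D007  P=1,RW=1,US=1,PS=0
  L1 @0x3D[11] → 0x40007  P=1,RW=1,US=1,PS=0
  L2 @0x40[6] → 0x44007  P=1,RW=1,US=1,PS=0
  L3 @0x44[22] → 0x48007  P=1,RW=1,US=1,PS=0
  ⇒ phys 0x48F76  [4 reads]

Entries read for #1: 4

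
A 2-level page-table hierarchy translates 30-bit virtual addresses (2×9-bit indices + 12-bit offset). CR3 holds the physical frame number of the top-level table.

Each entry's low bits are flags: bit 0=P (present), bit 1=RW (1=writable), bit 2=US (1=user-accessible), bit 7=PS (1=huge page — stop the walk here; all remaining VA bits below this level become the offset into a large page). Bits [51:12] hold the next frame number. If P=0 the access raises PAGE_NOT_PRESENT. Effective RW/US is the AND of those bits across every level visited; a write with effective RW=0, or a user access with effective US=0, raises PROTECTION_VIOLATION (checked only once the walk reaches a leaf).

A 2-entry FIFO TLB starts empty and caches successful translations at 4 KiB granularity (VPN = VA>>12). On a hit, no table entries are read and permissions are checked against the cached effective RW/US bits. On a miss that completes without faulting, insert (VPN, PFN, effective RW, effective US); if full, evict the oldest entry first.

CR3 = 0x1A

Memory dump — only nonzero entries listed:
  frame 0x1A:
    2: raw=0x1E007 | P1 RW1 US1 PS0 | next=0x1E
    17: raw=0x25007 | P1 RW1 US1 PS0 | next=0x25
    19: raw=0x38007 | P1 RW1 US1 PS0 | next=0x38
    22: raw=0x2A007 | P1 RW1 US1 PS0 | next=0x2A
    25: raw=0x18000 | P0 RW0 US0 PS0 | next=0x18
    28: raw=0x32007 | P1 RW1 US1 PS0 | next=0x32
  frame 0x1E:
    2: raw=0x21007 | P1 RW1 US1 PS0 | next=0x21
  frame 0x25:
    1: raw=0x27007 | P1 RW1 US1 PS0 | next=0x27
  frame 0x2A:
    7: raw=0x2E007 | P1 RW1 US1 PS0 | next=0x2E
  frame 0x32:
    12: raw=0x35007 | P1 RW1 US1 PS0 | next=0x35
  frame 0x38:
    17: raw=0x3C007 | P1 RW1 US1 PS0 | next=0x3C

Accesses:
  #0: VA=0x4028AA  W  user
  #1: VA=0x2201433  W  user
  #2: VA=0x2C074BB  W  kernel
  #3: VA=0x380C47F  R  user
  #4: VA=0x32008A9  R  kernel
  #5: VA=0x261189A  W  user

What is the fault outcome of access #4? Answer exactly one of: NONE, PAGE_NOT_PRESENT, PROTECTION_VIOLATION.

Walk each access:
#0 VA=0x4028AA (w,user):
  lvl0: tbl 0x1A, slot 2 ⇒ 0x1E007 (P1/RW1/US1/PS0)
  lvl1: tbl 0x1E, slot 2 ⇒ 0x21007 (P1/RW1/US1/PS0)
  ⇒ phys 0x218AA  [2 reads]
#1 VA=0x2201433 (w,user):
  lvl0: tbl 0x1A, slot 17 ⇒ 0x25007 (P1/RW1/US1/PS0)
  lvl1: tbl 0x25, slot 1 ⇒ 0x27007 (P1/RW1/US1/PS0)
  ⇒ phys 0x27433  [2 reads]
#2 VA=0x2C074BB (w,kernel):
  lvl0: tbl 0x1A, slot 22 ⇒ 0x2A007 (P1/RW1/US1/PS0)
  lvl1: tbl 0x2A, slot 7 ⇒ 0x2E007 (P1/RW1/US1/PS0)
  ⇒ phys 0x2E4BB  [2 reads]
#3 VA=0x380C47F (r,user):
  lvl0: tbl 0x1A, slot 28 ⇒ 0x32007 (P1/RW1/US1/PS0)
  lvl1: tbl 0x32, slot 12 ⇒ 0x35007 (P1/RW1/US1/PS0)
  ⇒ phys 0x3547F  [2 reads]
#4 VA=0x32008A9 (r,kernel):
  lvl0: tbl 0x1A, slot 25 ⇒ 0x18000 (P0/RW0/US0/PS0)
  → PAGE_NOT_PRESENT  (1 entries read)
#5 VA=0x261189A (w,user):
  lvl0: tbl 0x1A, slot 19 ⇒ 0x38007 (P1/RW1/US1/PS0)
  lvl1: tbl 0x38, slot 17 ⇒ 0x3C007 (P1/RW1/US1/PS0)
  ⇒ phys 0x3C89A  [2 reads]

Access #4 fault: PAGE_NOT_PRESENT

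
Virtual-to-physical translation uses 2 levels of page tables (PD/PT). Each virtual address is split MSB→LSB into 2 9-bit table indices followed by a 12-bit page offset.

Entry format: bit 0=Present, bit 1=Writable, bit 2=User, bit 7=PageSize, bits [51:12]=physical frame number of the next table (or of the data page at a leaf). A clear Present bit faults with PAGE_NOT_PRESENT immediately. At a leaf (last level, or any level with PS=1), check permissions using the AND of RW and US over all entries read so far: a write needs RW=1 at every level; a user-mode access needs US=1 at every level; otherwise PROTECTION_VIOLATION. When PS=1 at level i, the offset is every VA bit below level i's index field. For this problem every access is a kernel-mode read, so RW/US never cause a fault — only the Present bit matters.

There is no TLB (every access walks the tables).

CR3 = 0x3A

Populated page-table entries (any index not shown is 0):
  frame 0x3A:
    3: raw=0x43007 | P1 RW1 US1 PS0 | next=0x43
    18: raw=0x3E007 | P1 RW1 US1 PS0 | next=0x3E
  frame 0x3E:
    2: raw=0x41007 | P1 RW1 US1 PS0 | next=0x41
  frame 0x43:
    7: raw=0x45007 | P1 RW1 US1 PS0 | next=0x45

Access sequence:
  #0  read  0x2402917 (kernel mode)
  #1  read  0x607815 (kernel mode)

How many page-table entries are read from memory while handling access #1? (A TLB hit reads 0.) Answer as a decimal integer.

Trace:
#0 VA=0x2402917 (r,kernel):
  [0] read 0x3A idx=18: raw=0x3E007 flags P=1 W=1 U=1 S=0
  [1] read 0x3E idx=2: raw=0x41007 flags P=1 W=1 U=1 S=0
  ⇒ phys 0x41917  [2 reads]
#1 VA=0x607815 (r,kernel):
  [0] read 0x3A idx=3: raw=0x43007 flags P=1 W=1 U=1 S=0
  [1] read 0x43 idx=7: raw=0x45007 flags P=1 W=1 U=1 S=0
  ⇒ phys 0x45815  [2 reads]

Entries read for #1: 2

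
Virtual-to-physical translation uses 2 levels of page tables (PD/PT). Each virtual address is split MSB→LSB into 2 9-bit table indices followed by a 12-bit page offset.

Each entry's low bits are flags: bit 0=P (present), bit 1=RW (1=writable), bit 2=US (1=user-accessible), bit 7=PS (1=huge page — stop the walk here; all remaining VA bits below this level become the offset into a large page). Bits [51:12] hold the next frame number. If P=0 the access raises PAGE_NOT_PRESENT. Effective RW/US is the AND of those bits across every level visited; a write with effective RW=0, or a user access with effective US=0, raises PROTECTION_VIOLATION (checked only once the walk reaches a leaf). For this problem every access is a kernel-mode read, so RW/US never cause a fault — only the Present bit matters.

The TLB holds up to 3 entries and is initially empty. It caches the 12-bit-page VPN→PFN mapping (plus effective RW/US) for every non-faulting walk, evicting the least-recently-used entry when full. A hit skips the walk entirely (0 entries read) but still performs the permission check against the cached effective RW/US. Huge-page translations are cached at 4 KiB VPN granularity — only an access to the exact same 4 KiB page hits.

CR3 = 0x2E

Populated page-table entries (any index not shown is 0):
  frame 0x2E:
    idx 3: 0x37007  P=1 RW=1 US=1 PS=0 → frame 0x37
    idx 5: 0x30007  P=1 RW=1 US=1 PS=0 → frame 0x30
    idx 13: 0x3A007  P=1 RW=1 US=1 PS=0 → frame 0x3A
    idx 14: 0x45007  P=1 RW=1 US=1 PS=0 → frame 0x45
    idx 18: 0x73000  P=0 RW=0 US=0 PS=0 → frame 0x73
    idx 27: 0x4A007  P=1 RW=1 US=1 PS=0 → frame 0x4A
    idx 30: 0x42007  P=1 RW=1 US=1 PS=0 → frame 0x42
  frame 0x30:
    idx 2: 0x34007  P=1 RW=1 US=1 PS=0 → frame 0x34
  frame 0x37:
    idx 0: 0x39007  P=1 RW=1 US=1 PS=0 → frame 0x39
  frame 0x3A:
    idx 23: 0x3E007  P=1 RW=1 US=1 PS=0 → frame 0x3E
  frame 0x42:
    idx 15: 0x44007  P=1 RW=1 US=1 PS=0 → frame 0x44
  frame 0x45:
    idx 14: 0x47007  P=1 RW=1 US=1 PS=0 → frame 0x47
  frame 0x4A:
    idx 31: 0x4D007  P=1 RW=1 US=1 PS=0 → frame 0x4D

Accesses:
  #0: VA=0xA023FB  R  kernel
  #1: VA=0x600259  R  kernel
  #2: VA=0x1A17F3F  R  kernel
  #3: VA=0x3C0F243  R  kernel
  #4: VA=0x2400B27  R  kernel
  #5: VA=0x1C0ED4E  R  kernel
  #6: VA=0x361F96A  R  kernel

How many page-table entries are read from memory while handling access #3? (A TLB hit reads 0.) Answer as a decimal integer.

Per-access translation:
#0 VA=0xA023FB (r,kernel):
  L0 @0x2E[5] → 0x30007  P=1,RW=1,US=1,PS=0
  L1 @0x30[2] → 0x34007  P=1,RW=1,US=1,PS=0
  → PA=0x343FB  (2 entries read)
#1 VA=0x600259 (r,kernel):
  L0 @0x2E[3] → 0x37007  P=1,RW=1,US=1,PS=0
  L1 @0x37[0] → 0x39007  P=1,RW=1,US=1,PS=0
  → PA=0x39259  (2 entries read)
#2 VA=0x1A17F3F (r,kernel):
  L0 @0x2E[13] → 0x3A007  P=1,RW=1,US=1,PS=0
  L1 @0x3A[23] → 0x3E007  P=1,RW=1,US=1,PS=0
  → PA=0x3EF3F  (2 entries read)
#3 VA=0x3C0F243 (r,kernel):
  L0 @0x2E[30] → 0x42007  P=1,RW=1,US=1,PS=0
  L1 @0x42[15] → 0x44007  P=1,RW=1,US=1,PS=0
  → PA=0x44243  (2 entries read)
#4 VA=0x2400B27 (r,kernel):
  L0 @0x2E[18] → 0x73000  P=0,RW=0,US=0,PS=0
  ✗ PAGE_NOT_PRESENT  [1 reads]
#5 VA=0x1C0ED4E (r,kernel):
  L0 @0x2E[14] → 0x45007  P=1,RW=1,US=1,PS=0
  L1 @0x45[14] → 0x47007  P=1,RW=1,US=1,PS=0
  → PA=0x47D4E  (2 entries read)
#6 VA=0x361F96A (r,kernel):
  L0 @0x2E[27] → 0x4A007  P=1,RW=1,US=1,PS=0
  L1 @0x4A[31] → 0x4D007  P=1,RW=1,US=1,PS=0
  → PA=0x4D96A  (2 entries read)

Entries read for #3: 2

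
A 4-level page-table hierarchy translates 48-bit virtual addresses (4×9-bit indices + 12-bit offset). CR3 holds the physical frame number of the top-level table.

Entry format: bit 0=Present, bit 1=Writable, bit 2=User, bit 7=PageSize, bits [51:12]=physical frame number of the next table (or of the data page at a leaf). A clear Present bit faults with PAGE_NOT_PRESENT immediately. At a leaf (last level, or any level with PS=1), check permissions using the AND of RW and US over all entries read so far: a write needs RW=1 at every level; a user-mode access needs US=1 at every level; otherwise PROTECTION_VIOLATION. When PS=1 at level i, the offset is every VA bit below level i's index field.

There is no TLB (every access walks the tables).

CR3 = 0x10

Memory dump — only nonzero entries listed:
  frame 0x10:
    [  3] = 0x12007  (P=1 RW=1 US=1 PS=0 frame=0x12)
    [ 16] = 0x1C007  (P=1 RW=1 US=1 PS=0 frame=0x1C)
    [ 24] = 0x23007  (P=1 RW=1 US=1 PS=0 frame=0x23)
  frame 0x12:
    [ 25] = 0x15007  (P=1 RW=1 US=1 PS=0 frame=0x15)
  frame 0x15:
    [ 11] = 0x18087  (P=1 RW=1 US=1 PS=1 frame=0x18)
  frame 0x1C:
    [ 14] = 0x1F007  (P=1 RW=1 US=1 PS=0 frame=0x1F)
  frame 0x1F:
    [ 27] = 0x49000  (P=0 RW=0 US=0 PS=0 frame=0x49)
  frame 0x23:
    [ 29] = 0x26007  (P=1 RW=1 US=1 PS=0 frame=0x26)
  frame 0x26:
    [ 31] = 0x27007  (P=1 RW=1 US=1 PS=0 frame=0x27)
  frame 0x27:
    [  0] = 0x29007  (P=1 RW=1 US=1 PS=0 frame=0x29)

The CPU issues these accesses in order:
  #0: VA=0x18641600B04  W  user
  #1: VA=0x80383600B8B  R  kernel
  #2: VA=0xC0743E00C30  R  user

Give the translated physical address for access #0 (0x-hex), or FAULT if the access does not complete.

Per-access translation:
#0 VA=0x18641600B04 (w,user):
  L0: frame=0x10 idx=3 entry=0x12007 [P=1 RW=1 US=1 PS=0]
  L1: frame=0x12 idx=25 entry=0x15007 [P=1 RW=1 US=1 PS=0]
  L2: frame=0x15 idx=11 entry=0x18087 [P=1 RW=1 US=1 PS=1]
  → PA=0x18B04 (huge @L2)  (3 entries read)
#1 VA=0x80383600B8B (r,kernel):
  L0: frame=0x10 idx=16 entry=0x1C007 [P=1 RW=1 US=1 PS=0]
  L1: frame=0x1C idx=14 entry=0x1F007 [P=1 RW=1 US=1 PS=0]
  L2: frame=0x1F idx=27 entry=0x49000 [P=0 RW=0 US=0 PS=0]
  ⇒ fault: PAGE_NOT_PRESENT  — 3 lookups
#2 VA=0xC0743E00C30 (r,user):
  L0: frame=0x10 idx=24 entry=0x23007 [P=1 RW=1 US=1 PS=0]
  L1: frame=0x23 idx=29 entry=0x26007 [P=1 RW=1 US=1 PS=0]
  L2: frame=0x26 idx=31 entry=0x27007 [P=1 RW=1 US=1 PS=0]
  L3: frame=0x27 idx=0 entry=0x29007 [P=1 RW=1 US=1 PS=0]
  → PA=0x29C30  (4 entries read)

Access #0 PA: 0x18B04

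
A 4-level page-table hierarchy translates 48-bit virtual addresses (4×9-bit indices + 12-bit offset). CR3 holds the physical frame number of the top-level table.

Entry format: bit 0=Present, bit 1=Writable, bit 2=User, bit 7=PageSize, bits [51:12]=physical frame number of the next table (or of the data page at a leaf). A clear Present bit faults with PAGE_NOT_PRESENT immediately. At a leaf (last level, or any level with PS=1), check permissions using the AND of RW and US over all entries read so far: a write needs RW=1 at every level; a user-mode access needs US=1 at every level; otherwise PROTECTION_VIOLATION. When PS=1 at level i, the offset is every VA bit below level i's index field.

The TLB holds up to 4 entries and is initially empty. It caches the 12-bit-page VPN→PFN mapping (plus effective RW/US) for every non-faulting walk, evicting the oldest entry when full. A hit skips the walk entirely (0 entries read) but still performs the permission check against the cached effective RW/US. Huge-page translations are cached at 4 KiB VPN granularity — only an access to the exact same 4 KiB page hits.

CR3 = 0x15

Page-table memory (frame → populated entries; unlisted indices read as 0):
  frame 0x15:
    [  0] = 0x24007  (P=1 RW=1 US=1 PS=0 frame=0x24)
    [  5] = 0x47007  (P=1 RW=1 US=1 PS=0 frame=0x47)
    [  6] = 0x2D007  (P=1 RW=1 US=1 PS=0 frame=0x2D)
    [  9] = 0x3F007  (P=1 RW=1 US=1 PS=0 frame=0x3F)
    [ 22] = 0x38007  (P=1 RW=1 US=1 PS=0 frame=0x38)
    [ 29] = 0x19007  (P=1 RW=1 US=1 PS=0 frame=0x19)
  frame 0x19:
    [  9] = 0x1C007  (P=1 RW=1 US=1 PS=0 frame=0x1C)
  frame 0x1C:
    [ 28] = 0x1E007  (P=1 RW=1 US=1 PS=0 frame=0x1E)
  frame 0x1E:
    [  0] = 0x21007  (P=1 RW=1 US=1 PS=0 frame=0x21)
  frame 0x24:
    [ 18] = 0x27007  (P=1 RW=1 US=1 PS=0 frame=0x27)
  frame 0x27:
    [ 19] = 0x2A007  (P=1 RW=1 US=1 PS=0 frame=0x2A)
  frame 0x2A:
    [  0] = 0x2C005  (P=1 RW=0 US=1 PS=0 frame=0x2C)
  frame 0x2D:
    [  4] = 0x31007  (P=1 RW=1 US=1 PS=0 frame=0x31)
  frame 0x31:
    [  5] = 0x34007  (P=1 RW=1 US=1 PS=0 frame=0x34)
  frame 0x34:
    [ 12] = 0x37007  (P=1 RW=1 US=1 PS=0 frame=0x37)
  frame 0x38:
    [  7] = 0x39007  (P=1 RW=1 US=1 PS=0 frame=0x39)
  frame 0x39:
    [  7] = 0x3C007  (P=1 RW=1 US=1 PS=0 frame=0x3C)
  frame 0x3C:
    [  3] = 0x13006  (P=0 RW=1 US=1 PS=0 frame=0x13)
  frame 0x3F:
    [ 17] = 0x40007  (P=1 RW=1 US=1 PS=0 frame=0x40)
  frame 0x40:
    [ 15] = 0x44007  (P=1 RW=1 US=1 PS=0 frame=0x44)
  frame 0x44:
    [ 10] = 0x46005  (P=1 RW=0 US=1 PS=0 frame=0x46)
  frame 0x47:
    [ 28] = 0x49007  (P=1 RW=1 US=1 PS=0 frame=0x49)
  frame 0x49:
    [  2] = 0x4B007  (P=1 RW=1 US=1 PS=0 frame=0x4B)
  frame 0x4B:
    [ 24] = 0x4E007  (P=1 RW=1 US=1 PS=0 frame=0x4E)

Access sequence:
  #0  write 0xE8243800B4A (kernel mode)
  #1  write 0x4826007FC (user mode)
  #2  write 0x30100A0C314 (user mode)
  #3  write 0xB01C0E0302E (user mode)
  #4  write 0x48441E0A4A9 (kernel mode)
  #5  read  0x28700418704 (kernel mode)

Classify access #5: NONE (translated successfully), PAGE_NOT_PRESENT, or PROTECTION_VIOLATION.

Walk each access:
#0 VA=0xE8243800B4A (w,kernel):
  L0: frame=0x15 idx=29 entry=0x19007 [P=1 RW=1 US=1 PS=0]
  L1: frame=0x19 idx=9 entry=0x1C007 [P=1 RW=1 US=1 PS=0]
  L2: frame=0x1C idx=28 entry=0x1E007 [P=1 RW=1 US=1 PS=0]
  L3: frame=0x1E idx=0 entry=0x21007 [P=1 RW=1 US=1 PS=0]
  → PA=0x21B4A  (4 entries read)
#1 VA=0x4826007FC (w,user):
  L0: frame=0x15 idx=0 entry=0x24007 [P=1 RW=1 US=1 PS=0]
  L1: frame=0x24 idx=18 entry=0x27007 [P=1 RW=1 US=1 PS=0]
  L2: frame=0x27 idx=19 entry=0x2A007 [P=1 RW=1 US=1 PS=0]
  L3: frame=0x2A idx=0 entry=0x2C005 [P=1 RW=0 US=1 PS=0]
  → PROTECTION_VIOLATION  (4 entries read)
#2 VA=0x30100A0C314 (w,user):
  L0: frame=0x15 idx=6 entry=0x2D007 [P=1 RW=1 US=1 PS=0]
  L1: frame=0x2D idx=4 entry=0x31007 [P=1 RW=1 US=1 PS=0]
  L2: frame=0x31 idx=5 entry=0x34007 [P=1 RW=1 US=1 PS=0]
  L3: frame=0x34 idx=12 entry=0x37007 [P=1 RW=1 US=1 PS=0]
  → PA=0x37314  (4 entries read)
#3 VA=0xB01C0E0302E (w,user):
  L0: frame=0x15 idx=22 entry=0x38007 [P=1 RW=1 US=1 PS=0]
  L1: frame=0x38 idx=7 entry=0x39007 [P=1 RW=1 US=1 PS=0]
  L2: frame=0x39 idx=7 entry=0x3C007 [P=1 RW=1 US=1 PS=0]
  L3: frame=0x3C idx=3 entry=0x13006 [P=0 RW=1 US=1 PS=0]
  → PAGE_NOT_PRESENT  (4 entries read)
#4 VA=0x48441E0A4A9 (w,kernel):
  L0: frame=0x15 idx=9 entry=0x3F007 [P=1 RW=1 US=1 PS=0]
  L1: frame=0x3F idx=17 entry=0x40007 [P=1 RW=1 US=1 PS=0]
  L2: frame=0x40 idx=15 entry=0x44007 [P=1 RW=1 US=1 PS=0]
  L3: frame=0x44 idx=10 entry=0x46005 [P=1 RW=0 US=1 PS=0]
  → PROTECTION_VIOLATION  (4 entries read)
#5 VA=0x28700418704 (r,kernel):
  L0: frame=0x15 idx=5 entry=0x47007 [P=1 RW=1 US=1 PS=0]
  L1: frame=0x47 idx=28 entry=0x49007 [P=1 RW=1 US=1 PS=0]
  L2: frame=0x49 idx=2 entry=0x4B007 [P=1 RW=1 US=1 PS=0]
  L3: frame=0x4B idx=24 entry=0x4E007 [P=1 RW=1 US=1 PS=0]
  → PA=0x4E704  (4 entries read)

Access #5 fault: NONE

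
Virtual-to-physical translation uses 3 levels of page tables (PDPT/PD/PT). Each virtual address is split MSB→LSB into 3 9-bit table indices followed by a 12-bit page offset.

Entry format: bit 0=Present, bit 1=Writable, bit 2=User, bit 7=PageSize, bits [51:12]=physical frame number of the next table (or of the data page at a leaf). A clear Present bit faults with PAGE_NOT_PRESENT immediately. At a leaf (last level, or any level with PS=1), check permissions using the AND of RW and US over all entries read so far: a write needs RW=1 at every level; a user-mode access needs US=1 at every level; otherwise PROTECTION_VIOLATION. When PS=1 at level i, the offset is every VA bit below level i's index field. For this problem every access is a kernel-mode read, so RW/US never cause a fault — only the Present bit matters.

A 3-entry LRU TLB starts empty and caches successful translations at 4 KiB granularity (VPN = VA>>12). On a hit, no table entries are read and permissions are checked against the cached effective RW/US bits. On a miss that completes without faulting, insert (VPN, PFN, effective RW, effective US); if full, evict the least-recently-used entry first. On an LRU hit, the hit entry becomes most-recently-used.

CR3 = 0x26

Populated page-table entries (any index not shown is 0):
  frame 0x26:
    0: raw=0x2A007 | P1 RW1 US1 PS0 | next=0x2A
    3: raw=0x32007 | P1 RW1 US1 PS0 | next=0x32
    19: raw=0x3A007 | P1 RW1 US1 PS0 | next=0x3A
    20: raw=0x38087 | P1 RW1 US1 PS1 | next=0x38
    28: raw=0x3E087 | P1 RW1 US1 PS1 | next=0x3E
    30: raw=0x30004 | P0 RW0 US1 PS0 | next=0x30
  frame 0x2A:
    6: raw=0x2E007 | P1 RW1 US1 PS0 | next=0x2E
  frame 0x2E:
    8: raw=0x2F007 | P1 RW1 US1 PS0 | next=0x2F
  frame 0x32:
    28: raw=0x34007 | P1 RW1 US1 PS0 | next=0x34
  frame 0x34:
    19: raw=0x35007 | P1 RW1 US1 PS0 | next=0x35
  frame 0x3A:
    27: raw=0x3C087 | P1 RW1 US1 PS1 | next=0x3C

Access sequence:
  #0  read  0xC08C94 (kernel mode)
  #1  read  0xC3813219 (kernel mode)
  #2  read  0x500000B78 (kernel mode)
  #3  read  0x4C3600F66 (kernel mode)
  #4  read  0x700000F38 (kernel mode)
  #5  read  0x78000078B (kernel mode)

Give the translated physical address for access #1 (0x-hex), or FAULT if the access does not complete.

Per-access translation:
#0 VA=0xC08C94 (r,kernel):
  L0 @0x26[0] → 0x2A007  P=1,RW=1,US=1,PS=0
  L1 @0x2A[6] → 0x2E007  P=1,RW=1,US=1,PS=0
  L2 @0x2E[8] → 0x2F007  P=1,RW=1,US=1,PS=0
  → PA=0x2FC94  (3 entries read)
#1 VA=0xC3813219 (r,kernel):
  L0 @0x26[3] → 0x32007  P=1,RW=1,US=1,PS=0
  L1 @0x32[28] → 0x34007  P=1,RW=1,US=1,PS=0
  L2 @0x34[19] → 0x35007  P=1,RW=1,US=1,PS=0
  → PA=0x35219  (3 entries read)
#2 VA=0x500000B78 (r,kernel):
  L0 @0x26[20] → 0x38087  P=1,RW=1,US=1,PS=1
  → PA=0x38B78 (huge @L0)  (1 entries read)
#3 VA=0x4C3600F66 (r,kernel):
  L0 @0x26[19] → 0x3A007  P=1,RW=1,US=1,PS=0
  L1 @0x3A[27] → 0x3C087  P=1,RW=1,US=1,PS=1
  → PA=0x3CF66 (huge @L1)  (2 entries read)
#4 VA=0x700000F38 (r,kernel):
  L0 @0x26[28] → 0x3E087  P=1,RW=1,US=1,PS=1
  → PA=0x3EF38 (huge @L0)  (1 entries read)
#5 VA=0x78000078B (r,kernel):
  L0 @0x26[30] → 0x30004  P=0,RW=0,US=1,PS=0
  ⇒ fault: PAGE_NOT_PRESENT  — 1 lookups

Access #1 PA: 0x35219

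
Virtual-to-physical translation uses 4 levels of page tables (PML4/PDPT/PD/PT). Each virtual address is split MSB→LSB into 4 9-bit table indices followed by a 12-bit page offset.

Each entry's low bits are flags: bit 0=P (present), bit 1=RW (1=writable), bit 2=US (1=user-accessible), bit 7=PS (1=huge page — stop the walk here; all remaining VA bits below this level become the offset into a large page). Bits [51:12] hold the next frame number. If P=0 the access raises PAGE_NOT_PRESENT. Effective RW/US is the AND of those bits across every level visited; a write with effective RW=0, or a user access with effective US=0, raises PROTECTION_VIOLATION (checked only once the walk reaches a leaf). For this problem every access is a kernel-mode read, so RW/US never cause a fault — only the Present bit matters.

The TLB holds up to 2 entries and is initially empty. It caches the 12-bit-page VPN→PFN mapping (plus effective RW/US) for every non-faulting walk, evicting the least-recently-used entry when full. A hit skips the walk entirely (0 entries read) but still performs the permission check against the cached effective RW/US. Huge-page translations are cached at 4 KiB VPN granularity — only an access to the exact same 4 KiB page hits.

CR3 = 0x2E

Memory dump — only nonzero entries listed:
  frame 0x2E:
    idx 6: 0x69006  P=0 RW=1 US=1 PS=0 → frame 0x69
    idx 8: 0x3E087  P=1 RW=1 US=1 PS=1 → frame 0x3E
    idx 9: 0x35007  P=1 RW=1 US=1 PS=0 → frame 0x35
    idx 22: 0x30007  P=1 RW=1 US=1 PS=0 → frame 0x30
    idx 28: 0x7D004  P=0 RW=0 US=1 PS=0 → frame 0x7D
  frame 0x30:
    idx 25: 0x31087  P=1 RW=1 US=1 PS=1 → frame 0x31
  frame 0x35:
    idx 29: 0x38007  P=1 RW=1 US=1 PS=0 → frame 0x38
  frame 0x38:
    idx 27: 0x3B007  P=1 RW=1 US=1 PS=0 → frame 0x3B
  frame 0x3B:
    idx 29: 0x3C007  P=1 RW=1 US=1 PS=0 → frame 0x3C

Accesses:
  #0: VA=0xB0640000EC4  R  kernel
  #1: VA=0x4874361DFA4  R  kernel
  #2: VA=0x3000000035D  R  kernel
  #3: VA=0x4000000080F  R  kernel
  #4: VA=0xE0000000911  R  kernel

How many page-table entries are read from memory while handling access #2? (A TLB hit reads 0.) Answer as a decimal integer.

Per-access translation:
#0 VA=0xB0640000EC4 (r,kernel):
  lvl0: tbl 0x2E, slot 22 ⇒ 0x30007 (P1/RW1/US1/PS0)
  lvl1: tbl 0x30, slot 25 ⇒ 0x31087 (P1/RW1/US1/PS1)
  → PA=0x31EC4 (huge @L1)  (2 entries read)
#1 VA=0x4874361DFA4 (r,kernel):
  lvl0: tbl 0x2E, slot 9 ⇒ 0x35007 (P1/RW1/US1/PS0)
  lvl1: tbl 0x35, slot 29 ⇒ 0x38007 (P1/RW1/US1/PS0)
  lvl2: tbl 0x38, slot 27 ⇒ 0x3B007 (P1/RW1/US1/PS0)
  lvl3: tbl 0x3B, slot 29 ⇒ 0x3C007 (P1/RW1/US1/PS0)
  → PA=0x3CFA4  (4 entries read)
#2 VA=0x3000000035D (r,kernel):
  lvl0: tbl 0x2E, slot 6 ⇒ 0x69006 (P0/RW1/US1/PS0)
  ⇒ fault: PAGE_NOT_PRESENT  — 1 lookups
#3 VA=0x4000000080F (r,kernel):
  lvl0: tbl 0x2E, slot 8 ⇒ 0x3E087 (P1/RW1/US1/PS1)
  → PA=0x3E80F (huge @L0)  (1 entries read)
#4 VA=0xE0000000911 (r,kernel):
  lvl0: tbl 0x2E, slot 28 ⇒ 0x7D004 (P0/RW0/US1/PS0)
  ⇒ fault: PAGE_NOT_PRESENT  — 1 lookups

Entries read for #2: 1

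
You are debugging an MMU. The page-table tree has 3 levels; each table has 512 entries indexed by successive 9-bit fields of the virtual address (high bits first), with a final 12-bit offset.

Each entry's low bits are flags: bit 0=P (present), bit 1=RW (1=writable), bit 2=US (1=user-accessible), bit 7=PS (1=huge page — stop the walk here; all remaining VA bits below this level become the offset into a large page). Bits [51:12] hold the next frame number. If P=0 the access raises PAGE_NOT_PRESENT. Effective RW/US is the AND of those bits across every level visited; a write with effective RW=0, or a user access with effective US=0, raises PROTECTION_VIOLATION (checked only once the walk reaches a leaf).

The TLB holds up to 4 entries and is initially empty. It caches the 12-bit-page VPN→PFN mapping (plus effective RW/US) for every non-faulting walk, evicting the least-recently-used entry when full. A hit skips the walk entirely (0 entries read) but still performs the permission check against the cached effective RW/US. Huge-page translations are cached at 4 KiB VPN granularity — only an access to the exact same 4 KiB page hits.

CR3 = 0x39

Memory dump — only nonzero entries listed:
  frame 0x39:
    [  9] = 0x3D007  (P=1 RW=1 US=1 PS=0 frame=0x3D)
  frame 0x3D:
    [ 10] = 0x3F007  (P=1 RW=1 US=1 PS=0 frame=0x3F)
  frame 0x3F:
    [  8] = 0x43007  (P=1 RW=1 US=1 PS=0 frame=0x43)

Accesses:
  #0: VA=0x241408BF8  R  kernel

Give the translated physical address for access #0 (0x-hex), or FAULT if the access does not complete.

Walk each access:
#0 VA=0x241408BF8 (r,kernel):
  L0: frame=0x39 idx=9 entry=0x3D007 [P=1 RW=1 US=1 PS=0]
  L1: frame=0x3D idx=10 entry=0x3F007 [P=1 RW=1 US=1 PS=0]
  L2: frame=0x3F idx=8 entry=0x43007 [P=1 RW=1 US=1 PS=0]
  ✓ 0x43BF8  — 3 lookups

Access #0 PA: 0x43BF8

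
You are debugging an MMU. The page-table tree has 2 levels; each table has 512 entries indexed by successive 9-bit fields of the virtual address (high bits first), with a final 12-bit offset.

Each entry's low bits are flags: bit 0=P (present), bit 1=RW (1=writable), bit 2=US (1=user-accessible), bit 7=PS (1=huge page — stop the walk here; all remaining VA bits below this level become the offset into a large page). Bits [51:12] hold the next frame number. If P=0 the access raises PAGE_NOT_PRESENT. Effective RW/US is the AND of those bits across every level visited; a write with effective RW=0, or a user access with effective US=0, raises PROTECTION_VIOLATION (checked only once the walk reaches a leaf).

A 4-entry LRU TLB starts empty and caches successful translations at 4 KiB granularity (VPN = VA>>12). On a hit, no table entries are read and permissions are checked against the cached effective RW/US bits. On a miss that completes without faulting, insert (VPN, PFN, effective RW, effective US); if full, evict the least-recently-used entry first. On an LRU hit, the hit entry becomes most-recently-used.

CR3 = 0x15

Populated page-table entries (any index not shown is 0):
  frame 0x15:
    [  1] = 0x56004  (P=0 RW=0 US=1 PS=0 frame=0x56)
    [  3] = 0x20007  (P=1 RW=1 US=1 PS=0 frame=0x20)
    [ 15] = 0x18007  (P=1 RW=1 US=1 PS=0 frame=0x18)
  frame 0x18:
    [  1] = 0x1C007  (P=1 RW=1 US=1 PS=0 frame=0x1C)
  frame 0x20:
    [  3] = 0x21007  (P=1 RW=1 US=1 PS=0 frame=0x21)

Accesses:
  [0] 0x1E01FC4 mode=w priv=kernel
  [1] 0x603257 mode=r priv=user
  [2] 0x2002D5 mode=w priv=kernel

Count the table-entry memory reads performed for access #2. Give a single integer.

Walk each access:
#0 VA=0x1E01FC4 (w,kernel):
  L0 @0x15[15] → 0x18007  P=1,RW=1,US=1,PS=0
  L1 @0x18[1] → 0x1C007  P=1,RW=1,US=1,PS=0
  ✓ 0x1CFC4  — 2 lookups
#1 VA=0x603257 (r,user):
  L0 @0x15[3] → 0x20007  P=1,RW=1,US=1,PS=0
  L1 @0x20[3] → 0x21007  P=1,RW=1,US=1,PS=0
  ✓ 0x21257  — 2 lookups
#2 VA=0x2002D5 (w,kernel):
  L0 @0x15[1] → 0x56004  P=0,RW=0,US=1,PS=0
  ⇒ fault: PAGE_NOT_PRESENT  — 1 lookups

Entries read for #2: 1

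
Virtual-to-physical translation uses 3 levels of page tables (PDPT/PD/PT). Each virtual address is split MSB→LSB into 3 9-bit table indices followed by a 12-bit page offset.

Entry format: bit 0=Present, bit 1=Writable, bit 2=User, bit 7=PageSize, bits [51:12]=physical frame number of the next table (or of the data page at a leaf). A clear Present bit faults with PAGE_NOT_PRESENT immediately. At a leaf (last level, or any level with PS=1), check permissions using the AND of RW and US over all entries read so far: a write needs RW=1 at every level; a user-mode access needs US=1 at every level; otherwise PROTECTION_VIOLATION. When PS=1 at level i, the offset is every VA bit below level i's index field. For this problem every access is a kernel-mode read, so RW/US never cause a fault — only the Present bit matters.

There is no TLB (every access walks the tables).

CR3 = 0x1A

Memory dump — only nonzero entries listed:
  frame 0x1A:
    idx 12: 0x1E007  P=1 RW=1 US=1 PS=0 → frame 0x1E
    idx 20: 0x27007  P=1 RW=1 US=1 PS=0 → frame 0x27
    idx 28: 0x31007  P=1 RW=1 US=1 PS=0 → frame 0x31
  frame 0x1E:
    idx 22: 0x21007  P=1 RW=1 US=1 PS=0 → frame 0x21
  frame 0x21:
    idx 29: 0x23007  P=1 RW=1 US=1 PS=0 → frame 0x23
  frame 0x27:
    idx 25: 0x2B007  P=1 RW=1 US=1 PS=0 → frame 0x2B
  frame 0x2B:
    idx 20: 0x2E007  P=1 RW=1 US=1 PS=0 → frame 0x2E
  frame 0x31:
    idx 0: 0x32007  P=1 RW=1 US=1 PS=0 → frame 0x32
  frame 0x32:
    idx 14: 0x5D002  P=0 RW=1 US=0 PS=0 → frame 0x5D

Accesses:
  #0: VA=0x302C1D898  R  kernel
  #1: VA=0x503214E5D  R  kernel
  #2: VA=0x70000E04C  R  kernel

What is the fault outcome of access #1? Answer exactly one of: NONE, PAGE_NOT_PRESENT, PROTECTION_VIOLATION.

Walk each access:
#0 VA=0x302C1D898 (r,kernel):
  L0: frame=0x1A idx=12 entry=0x1E007 [P=1 RW=1 US=1 PS=0]
  L1: frame=0x1E idx=22 entry=0x21007 [P=1 RW=1 US=1 PS=0]
  L2: frame=0x21 idx=29 entry=0x23007 [P=1 RW=1 US=1 PS=0]
  ⇒ phys 0x23898  [3 reads]
#1 VA=0x503214E5D (r,kernel):
  L0: frame=0x1A idx=20 entry=0x27007 [P=1 RW=1 US=1 PS=0]
  L1: frame=0x27 idx=25 entry=0x2B007 [P=1 RW=1 US=1 PS=0]
  L2: frame=0x2B idx=20 entry=0x2E007 [P=1 RW=1 US=1 PS=0]
  ⇒ phys 0x2EE5D  [3 reads]
#2 VA=0x70000E04C (r,kernel):
  L0: frame=0x1A idx=28 entry=0x31007 [P=1 RW=1 US=1 PS=0]
  L1: frame=0x31 idx=0 entry=0x32007 [P=1 RW=1 US=1 PS=0]
  L2: frame=0x32 idx=14 entry=0x5D002 [P=0 RW=1 US=0 PS=0]
  → PAGE_NOT_PRESENT  (3 entries read)

Access #1 fault: NONE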